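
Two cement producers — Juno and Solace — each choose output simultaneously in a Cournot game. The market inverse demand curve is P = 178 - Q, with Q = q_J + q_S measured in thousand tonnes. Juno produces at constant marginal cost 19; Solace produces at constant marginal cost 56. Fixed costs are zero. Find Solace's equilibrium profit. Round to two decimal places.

Juno's profit: π_J = (178 - Q)q_J - (19q_J). Setting ∂π_J/∂q_J = 0: 159 - 2q_J - (q_S) = 0.
Solace's profit: π_S = (178 - Q)q_S - (56q_S). Setting ∂π_S/∂q_S = 0: 122 - 2q_S - (q_J) = 0.
Rearranging gives the reaction functions q_J = (159 - q_S)/2 and q_S = (122 - q_J)/2.
Substituting one into the other gives q_J = 196/3 and q_S = 85/3.
Price P = 178 - 281/3 = 253/3.
Solace's profit: (253/3 - 56)·(85/3) = 802.7778.

802.78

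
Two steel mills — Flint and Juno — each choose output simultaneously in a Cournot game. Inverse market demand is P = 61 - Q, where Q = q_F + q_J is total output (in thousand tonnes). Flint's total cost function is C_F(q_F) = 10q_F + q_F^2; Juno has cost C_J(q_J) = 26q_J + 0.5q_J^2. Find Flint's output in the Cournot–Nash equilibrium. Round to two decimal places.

Flint's profit: π_F = (61 - Q)q_F - (10q_F + q_F²). Setting ∂π_F/∂q_F = 0: 51 - 4q_F - (q_J) = 0.
Juno's profit: π_J = (61 - Q)q_J - (26q_J + (1/2)q_J²). Setting ∂π_J/∂q_J = 0: 35 - 3q_J - (q_F) = 0.
So q_F = (51 - q_J)/4 and q_J = (35 - q_F)/3.
Solving the pair: q_F = 118/11, q_J = 89/11.

10.73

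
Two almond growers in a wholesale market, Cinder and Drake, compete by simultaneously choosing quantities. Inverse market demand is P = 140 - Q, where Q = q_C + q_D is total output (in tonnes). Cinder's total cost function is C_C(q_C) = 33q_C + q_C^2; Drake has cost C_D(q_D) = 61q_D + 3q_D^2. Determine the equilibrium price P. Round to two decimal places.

Cinder's profit: π_C = (140 - Q)q_C - (33q_C + q_C²). Setting ∂π_C/∂q_C = 0: 107 - 4q_C - (q_D) = 0.
Drake's profit: π_D = (140 - Q)q_D - (61q_D + 3q_D²). Setting ∂π_D/∂q_D = 0: 79 - 8q_D - (q_C) = 0.
Best responses: q_C = (107 - q_D)/4, q_D = (79 - q_C)/8.
Solving the pair: q_C = 777/31, q_D = 209/31.
Total output Q = 986/31, so price P = 140 - 986/31 = 108.1935.

108.19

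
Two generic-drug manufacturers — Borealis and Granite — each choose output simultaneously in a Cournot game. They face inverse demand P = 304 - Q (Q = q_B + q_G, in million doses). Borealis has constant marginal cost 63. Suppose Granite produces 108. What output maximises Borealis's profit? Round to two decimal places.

66.50

With the rival's output fixed at 108, Borealis's profit is π_B = (304 - 108 - q_B)q_B - (63q_B) = (196 - q_B)q_B - (63q_B).
∂π_B/∂q_B = 133 - 2q_B = 0, so q_B = 133/2.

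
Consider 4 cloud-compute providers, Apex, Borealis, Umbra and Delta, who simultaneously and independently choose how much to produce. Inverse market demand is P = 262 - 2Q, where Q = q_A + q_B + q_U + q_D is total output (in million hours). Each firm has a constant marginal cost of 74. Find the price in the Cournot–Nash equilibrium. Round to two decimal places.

111.60

Each firm earns π_i = (262 - 2Q)q_i - 74q_i.
Setting ∂π_i/∂q_i = 0 with rivals' quantities fixed: 188 - 4q_i - 2·Σ_{j≠i} q_j = 0.
With identical firms every q_j equals q_i, so Σ_{j≠i} q_j = 3q_i and 188 = 10q_i, giving q_i = 94/5.
Total output Q = 376/5, so price P = 262 - 2·(376/5) = 558/5.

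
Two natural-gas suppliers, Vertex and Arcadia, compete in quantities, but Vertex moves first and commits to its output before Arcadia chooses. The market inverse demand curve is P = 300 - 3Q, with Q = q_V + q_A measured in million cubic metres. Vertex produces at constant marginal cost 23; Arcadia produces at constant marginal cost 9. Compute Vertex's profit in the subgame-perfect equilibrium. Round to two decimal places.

Solve by backward induction. Given q_V, the follower Arcadia maximises π_A = (300 - 3q_V - 3q_A)q_A - 9q_A.
Setting the follower's marginal profit to zero, 291 - 3q_V - 6q_A = 0, i.e. q_A = (291 - 3q_V)/6.
The leader anticipates this reaction. Substituting into P = 300 - 3Q gives P = 309/2 - (3/2)q_V, so π_V = (309/2 - (3/2)q_V)q_V - 23q_V.
Maximising: ∂π_V/∂q_V = 263/2 - 3q_V = 0, giving q_V = 263/6.
Then q_A = (291 - 3·(263/6))/6 = 319/12.
Price P = 300 - 3·(845/12) = 355/4.
Vertex's profit: (355/4 - 23)·(263/6) = 2882.0417.

2882.04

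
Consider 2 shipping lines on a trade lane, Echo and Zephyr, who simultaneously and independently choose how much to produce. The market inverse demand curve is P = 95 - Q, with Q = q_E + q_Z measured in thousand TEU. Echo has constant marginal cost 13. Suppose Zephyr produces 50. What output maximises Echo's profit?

With the rival's output fixed at 50, Echo's profit is π_E = (95 - 50 - q_E)q_E - (13q_E) = (45 - q_E)q_E - (13q_E).
∂π_E/∂q_E = 32 - 2q_E = 0, so q_E = 16.

16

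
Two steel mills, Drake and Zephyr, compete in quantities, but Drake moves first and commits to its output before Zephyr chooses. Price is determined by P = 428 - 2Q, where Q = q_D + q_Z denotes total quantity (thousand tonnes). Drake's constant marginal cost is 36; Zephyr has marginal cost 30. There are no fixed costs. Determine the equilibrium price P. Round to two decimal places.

The follower Zephyr best-responds to any q_D: π_Z = (428 - 2Q)q_Z - 30q_Z.
∂π_Z/∂q_Z = 398 - 2q_D - 4q_Z = 0 gives the reaction function q_Z = (398 - 2q_D)/4.
Drake substitutes q_Z(q_D) into its own profit: π_D = q_D(428 - 2q_D - (398 - 2q_D)/2) - 36q_D = (229 - q_D)q_D - 36q_D.
Leader FOC: 193 - 2q_D = 0, so q_D = 193/2.
Then q_Z = (398 - 2·(193/2))/4 = 205/4.
Total output Q = 591/4, so price P = 428 - 2·(591/4) = 265/2.

132.50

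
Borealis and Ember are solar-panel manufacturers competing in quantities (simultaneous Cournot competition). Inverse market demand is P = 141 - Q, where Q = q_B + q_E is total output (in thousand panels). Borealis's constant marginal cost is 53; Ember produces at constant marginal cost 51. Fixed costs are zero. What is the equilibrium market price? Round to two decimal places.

81.67

Borealis's profit: π_B = (141 - Q)q_B - (53q_B). Setting ∂π_B/∂q_B = 0: 88 - 2q_B - (q_E) = 0.
Ember's profit: π_E = (141 - Q)q_E - (51q_E). Setting ∂π_E/∂q_E = 0: 90 - 2q_E - (q_B) = 0.
So q_B = (88 - q_E)/2 and q_E = (90 - q_B)/2.
Solving the pair: q_B = 86/3, q_E = 92/3.
Total output Q = 178/3, so price P = 141 - 178/3 = 245/3.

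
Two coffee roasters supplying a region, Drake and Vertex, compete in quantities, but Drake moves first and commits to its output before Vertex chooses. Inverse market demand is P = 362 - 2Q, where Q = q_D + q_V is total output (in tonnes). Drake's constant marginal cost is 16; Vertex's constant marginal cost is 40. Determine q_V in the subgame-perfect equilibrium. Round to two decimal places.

Solve by backward induction. Given q_D, the follower Vertex maximises π_V = (362 - 2q_D - 2q_V)q_V - 40q_V.
∂π_V/∂q_V = 322 - 2q_D - 4q_V = 0 gives the reaction function q_V = (322 - 2q_D)/4.
Drake substitutes q_V(q_D) into its own profit: π_D = q_D(362 - 2q_D - (322 - 2q_D)/2) - 16q_D = (201 - q_D)q_D - 16q_D.
The leader's first-order condition 185 - 2q_D = 0 yields q_D = 185/2.
Then q_V = (322 - 2·(185/2))/4 = 137/4.

34.25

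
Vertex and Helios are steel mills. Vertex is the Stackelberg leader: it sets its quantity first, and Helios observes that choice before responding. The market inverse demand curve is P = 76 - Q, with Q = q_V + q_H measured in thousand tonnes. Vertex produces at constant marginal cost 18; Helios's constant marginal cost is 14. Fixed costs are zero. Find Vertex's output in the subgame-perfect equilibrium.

The follower Helios best-responds to any q_V: π_H = (76 - Q)q_H - 14q_H.
Setting the follower's marginal profit to zero, 62 - q_V - 2q_H = 0, i.e. q_H = (62 - q_V)/2.
Vertex substitutes q_H(q_V) into its own profit: π_V = q_V(76 - q_V - (62 - q_V)/2) - 18q_V = (45 - (1/2)q_V)q_V - 18q_V.
Leader FOC: 27 - q_V = 0, so q_V = 27.
Then q_H = (62 - 27)/2 = 35/2.

27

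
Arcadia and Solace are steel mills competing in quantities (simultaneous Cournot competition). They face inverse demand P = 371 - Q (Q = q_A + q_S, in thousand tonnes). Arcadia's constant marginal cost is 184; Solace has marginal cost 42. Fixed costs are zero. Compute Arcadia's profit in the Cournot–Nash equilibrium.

Arcadia's profit: π_A = (371 - Q)q_A - (184q_A). Setting ∂π_A/∂q_A = 0: 187 - 2q_A - (q_S) = 0.
Solace's profit: π_S = (371 - Q)q_S - (42q_S). Setting ∂π_S/∂q_S = 0: 329 - 2q_S - (q_A) = 0.
Rearranging gives the reaction functions q_A = (187 - q_S)/2 and q_S = (329 - q_A)/2.
Substituting one into the other gives q_A = 15 and q_S = 157.
Price P = 371 - 172 = 199.
Arcadia's profit: (199 - 184)·15 = 225.

225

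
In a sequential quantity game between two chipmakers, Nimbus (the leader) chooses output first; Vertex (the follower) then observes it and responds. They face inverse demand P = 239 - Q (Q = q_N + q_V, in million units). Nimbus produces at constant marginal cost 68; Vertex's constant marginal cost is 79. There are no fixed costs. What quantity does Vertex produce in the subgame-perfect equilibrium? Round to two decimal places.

The follower Vertex best-responds to any q_N: π_V = (239 - Q)q_V - 79q_V.
∂π_V/∂q_V = 160 - q_N - 2q_V = 0 gives the reaction function q_V = (160 - q_N)/2.
Nimbus substitutes q_V(q_N) into its own profit: π_N = q_N(239 - q_N - (160 - q_N)/2) - 68q_N = (159 - (1/2)q_N)q_N - 68q_N.
The leader's first-order condition 91 - q_N = 0 yields q_N = 91.
Then q_V = (160 - 91)/2 = 69/2.

34.50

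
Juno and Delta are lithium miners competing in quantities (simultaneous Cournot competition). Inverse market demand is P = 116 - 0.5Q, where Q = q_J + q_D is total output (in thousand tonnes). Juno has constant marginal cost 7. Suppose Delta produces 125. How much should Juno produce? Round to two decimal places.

46.50

With the rival's output fixed at 125, Juno's profit is π_J = (116 - (1/2)·125 - (1/2)q_J)q_J - (7q_J) = (107/2 - (1/2)q_J)q_J - (7q_J).
∂π_J/∂q_J = 93/2 - q_J = 0, so q_J = 93/2.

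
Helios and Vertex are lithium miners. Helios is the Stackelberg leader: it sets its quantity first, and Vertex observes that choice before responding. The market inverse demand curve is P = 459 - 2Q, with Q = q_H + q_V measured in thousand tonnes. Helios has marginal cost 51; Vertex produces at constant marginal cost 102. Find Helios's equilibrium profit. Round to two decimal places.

The follower Vertex best-responds to any q_H: π_V = (459 - 2Q)q_V - 102q_V.
Follower FOC: 357 - 2q_H - 4q_V = 0, so q_V(q_H) = (357 - 2q_H)/4.
The leader anticipates this reaction. Substituting into P = 459 - 2Q gives P = 561/2 - q_H, so π_H = (561/2 - q_H)q_H - 51q_H.
The leader's first-order condition 459/2 - 2q_H = 0 yields q_H = 459/4.
Then q_V = (357 - 2·(459/4))/4 = 255/8.
Price P = 459 - 2·(1173/8) = 663/4.
Helios's profit: (663/4 - 51)·(459/4) = 13167.5625.

13167.56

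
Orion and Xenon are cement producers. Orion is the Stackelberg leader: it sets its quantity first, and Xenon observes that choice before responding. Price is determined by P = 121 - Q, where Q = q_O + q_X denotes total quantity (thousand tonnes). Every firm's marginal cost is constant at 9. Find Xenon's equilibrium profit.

Solve by backward induction. Given q_O, the follower Xenon maximises π_X = (121 - q_O - q_X)q_X - 9q_X.
∂π_X/∂q_X = 112 - q_O - 2q_X = 0 gives the reaction function q_X = (112 - q_O)/2.
Orion substitutes q_X(q_O) into its own profit: π_O = q_O(121 - q_O - (112 - q_O)/2) - 9q_O = (65 - (1/2)q_O)q_O - 9q_O.
The leader's first-order condition 56 - q_O = 0 yields q_O = 56.
Then q_X = (112 - 56)/2 = 28.
Price P = 121 - 84 = 37.
Xenon's profit: (37 - 9)·28 = 784.

784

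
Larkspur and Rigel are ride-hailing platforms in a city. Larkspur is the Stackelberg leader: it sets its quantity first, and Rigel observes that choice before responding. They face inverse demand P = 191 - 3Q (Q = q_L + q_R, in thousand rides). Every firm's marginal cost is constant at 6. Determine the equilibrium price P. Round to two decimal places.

52.25

Solve by backward induction. Given q_L, the follower Rigel maximises π_R = (191 - 3q_L - 3q_R)q_R - 6q_R.
Follower FOC: 185 - 3q_L - 6q_R = 0, so q_R(q_L) = (185 - 3q_L)/6.
Larkspur substitutes q_R(q_L) into its own profit: π_L = q_L(191 - 3q_L - (185 - 3q_L)/2) - 6q_L = (197/2 - (3/2)q_L)q_L - 6q_L.
Leader FOC: 185/2 - 3q_L = 0, so q_L = 185/6.
Then q_R = (185 - 3·(185/6))/6 = 185/12.
Total output Q = 185/4, so price P = 191 - 3·(185/4) = 209/4.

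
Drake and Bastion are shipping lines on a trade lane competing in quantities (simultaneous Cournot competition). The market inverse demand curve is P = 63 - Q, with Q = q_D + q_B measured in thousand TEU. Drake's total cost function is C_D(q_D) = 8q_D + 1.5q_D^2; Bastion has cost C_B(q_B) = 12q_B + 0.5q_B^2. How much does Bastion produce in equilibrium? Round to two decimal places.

Drake's profit: π_D = (63 - Q)q_D - (8q_D + (3/2)q_D²). Setting ∂π_D/∂q_D = 0: 55 - 5q_D - (q_B) = 0.
Bastion's first-order condition: 51 - 3q_B - (q_D) = 0.
Best responses: q_D = (55 - q_B)/5, q_B = (51 - q_D)/3.
Substituting one into the other gives q_D = 57/7 and q_B = 100/7.

14.29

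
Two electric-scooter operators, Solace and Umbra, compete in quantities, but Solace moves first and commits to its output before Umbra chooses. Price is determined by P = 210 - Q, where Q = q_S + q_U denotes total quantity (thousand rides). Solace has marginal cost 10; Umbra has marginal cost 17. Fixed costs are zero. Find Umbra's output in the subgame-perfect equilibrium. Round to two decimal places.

The follower Umbra best-responds to any q_S: π_U = (210 - Q)q_U - 17q_U.
Follower FOC: 193 - q_S - 2q_U = 0, so q_U(q_S) = (193 - q_S)/2.
Solace substitutes q_U(q_S) into its own profit: π_S = q_S(210 - q_S - (193 - q_S)/2) - 10q_S = (227/2 - (1/2)q_S)q_S - 10q_S.
The leader's first-order condition 207/2 - q_S = 0 yields q_S = 207/2.
Then q_U = (193 - 207/2)/2 = 179/4.

44.75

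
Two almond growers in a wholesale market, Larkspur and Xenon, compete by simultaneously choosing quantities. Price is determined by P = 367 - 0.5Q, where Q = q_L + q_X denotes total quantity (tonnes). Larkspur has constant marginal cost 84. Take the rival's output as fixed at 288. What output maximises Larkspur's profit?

With the rival's output fixed at 288, Larkspur's profit is π_L = (367 - (1/2)·288 - (1/2)q_L)q_L - (84q_L) = (223 - (1/2)q_L)q_L - (84q_L).
∂π_L/∂q_L = 139 - q_L = 0, so q_L = 139.

139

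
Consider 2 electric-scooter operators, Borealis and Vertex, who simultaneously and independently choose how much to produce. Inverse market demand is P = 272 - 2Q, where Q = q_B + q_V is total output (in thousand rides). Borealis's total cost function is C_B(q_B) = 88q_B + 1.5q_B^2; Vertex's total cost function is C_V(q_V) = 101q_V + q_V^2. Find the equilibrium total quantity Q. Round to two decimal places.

Borealis's profit: π_B = (272 - 2Q)q_B - (88q_B + (3/2)q_B²). Setting ∂π_B/∂q_B = 0: 184 - 7q_B - 2(q_V) = 0.
Vertex's profit: π_V = (272 - 2Q)q_V - (101q_V + q_V²). Setting ∂π_V/∂q_V = 0: 171 - 6q_V - 2(q_B) = 0.
So q_B = (184 - 2q_V)/7 and q_V = (171 - 2q_B)/6.
Substituting one into the other gives q_B = 381/19 and q_V = 829/38.
Total output Q = 381/19 + 829/38 = 1591/38.

41.87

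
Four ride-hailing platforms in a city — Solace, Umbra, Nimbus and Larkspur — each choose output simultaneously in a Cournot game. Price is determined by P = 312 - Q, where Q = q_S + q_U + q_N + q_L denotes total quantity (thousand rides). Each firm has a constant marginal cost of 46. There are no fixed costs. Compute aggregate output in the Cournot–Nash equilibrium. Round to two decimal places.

A representative firm's profit is π_i = q_i(312 - Q) - 46q_i.
First-order condition (treating rivals' output as given): 266 - 2q_i - Σ_{j≠i} q_j = 0.
By symmetry each firm produces the same amount; substituting Σ_{j≠i} q_j = 3q_i yields q_i = 266/5.
Total output Q = 266/5 + 266/5 + 266/5 + 266/5 = 1064/5.

212.80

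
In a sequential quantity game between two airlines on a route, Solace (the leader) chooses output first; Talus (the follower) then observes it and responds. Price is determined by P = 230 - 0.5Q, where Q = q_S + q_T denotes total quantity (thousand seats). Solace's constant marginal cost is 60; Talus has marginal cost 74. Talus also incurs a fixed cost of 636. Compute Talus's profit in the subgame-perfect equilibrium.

The follower Talus best-responds to any q_S: π_T = (230 - 0.5Q)q_T - 74q_T.
Follower FOC: 156 - (1/2)q_S - q_T = 0, so q_T(q_S) = (156 - (1/2)q_S).
The leader anticipates this reaction. Substituting into P = 230 - 0.5Q gives P = 152 - (1/4)q_S, so π_S = (152 - (1/4)q_S)q_S - 60q_S.
Maximising: ∂π_S/∂q_S = 92 - (1/2)q_S = 0, giving q_S = 184.
Then q_T = (156 - (1/2)·184) = 64.
Price P = 230 - (1/2)·248 = 106.
Talus's profit: (106 - 74)·64 - 636 = 1412.

1412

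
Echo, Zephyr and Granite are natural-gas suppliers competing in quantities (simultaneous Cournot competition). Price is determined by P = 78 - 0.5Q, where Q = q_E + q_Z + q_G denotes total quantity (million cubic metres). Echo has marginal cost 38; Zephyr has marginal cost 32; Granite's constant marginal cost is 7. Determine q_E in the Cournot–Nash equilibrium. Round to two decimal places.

1.50

Echo's profit: π_E = (78 - 0.5Q)q_E - (38q_E). Setting ∂π_E/∂q_E = 0: 40 - q_E - (1/2)(q_Z + q_G) = 0.
Zephyr's profit: π_Z = (78 - 0.5Q)q_Z - (32q_Z). Setting ∂π_Z/∂q_Z = 0: 46 - q_Z - (1/2)(q_E + q_G) = 0.
Granite's profit: π_G = (78 - 0.5Q)q_G - (7q_G). Setting ∂π_G/∂q_G = 0: 71 - q_G - (1/2)(q_E + q_Z) = 0.
Adding the 3 first-order conditions: 157 − 2Q = 0, so Q = 157/2.
Back-substituting: q_E = (40 − 157/4)/(1/2) = 3/2, q_Z = (46 − 157/4)/(1/2) = 27/2, q_G = (71 − 157/4)/(1/2) = 127/2.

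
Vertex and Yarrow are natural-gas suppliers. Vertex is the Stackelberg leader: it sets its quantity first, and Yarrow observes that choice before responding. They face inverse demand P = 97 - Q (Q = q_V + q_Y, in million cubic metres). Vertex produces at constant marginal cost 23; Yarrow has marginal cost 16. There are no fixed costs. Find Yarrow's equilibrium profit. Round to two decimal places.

Solve by backward induction. Given q_V, the follower Yarrow maximises π_Y = (97 - q_V - q_Y)q_Y - 16q_Y.
∂π_Y/∂q_Y = 81 - q_V - 2q_Y = 0 gives the reaction function q_Y = (81 - q_V)/2.
The leader anticipates this reaction. Substituting into P = 97 - Q gives P = 113/2 - (1/2)q_V, so π_V = (113/2 - (1/2)q_V)q_V - 23q_V.
The leader's first-order condition 67/2 - q_V = 0 yields q_V = 67/2.
Then q_Y = (81 - 67/2)/2 = 95/4.
Price P = 97 - 229/4 = 159/4.
Yarrow's profit: (159/4 - 16)·(95/4) = 564.0625.

564.06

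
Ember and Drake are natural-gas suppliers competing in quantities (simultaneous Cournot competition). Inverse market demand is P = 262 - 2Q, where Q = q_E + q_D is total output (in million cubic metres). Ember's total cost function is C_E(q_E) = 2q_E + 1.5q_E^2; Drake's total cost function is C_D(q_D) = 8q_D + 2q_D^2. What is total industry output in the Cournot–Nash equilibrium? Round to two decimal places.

Ember's profit: π_E = (262 - 2Q)q_E - (2q_E + (3/2)q_E²). Setting ∂π_E/∂q_E = 0: 260 - 7q_E - 2(q_D) = 0.
Drake's profit: π_D = (262 - 2Q)q_D - (8q_D + 2q_D²). Setting ∂π_D/∂q_D = 0: 254 - 8q_D - 2(q_E) = 0.
Rearranging gives the reaction functions q_E = (260 - 2q_D)/7 and q_D = (254 - 2q_E)/8.
Solving the pair: q_E = 393/13, q_D = 629/26.
Total output Q = 393/13 + 629/26 = 1415/26.

54.42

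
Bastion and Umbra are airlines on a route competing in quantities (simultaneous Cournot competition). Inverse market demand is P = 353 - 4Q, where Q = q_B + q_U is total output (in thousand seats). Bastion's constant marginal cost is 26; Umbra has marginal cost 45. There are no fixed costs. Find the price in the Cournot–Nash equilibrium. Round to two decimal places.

141.33

Bastion's profit: π_B = (353 - 4Q)q_B - (26q_B). Setting ∂π_B/∂q_B = 0: 327 - 8q_B - 4(q_U) = 0.
Umbra's profit: π_U = (353 - 4Q)q_U - (45q_U). Setting ∂π_U/∂q_U = 0: 308 - 8q_U - 4(q_B) = 0.
Rearranging gives the reaction functions q_B = (327 - 4q_U)/8 and q_U = (308 - 4q_B)/8.
Solving the pair: q_B = 173/6, q_U = 289/12.
Total output Q = 635/12, so price P = 353 - 4·(635/12) = 424/3.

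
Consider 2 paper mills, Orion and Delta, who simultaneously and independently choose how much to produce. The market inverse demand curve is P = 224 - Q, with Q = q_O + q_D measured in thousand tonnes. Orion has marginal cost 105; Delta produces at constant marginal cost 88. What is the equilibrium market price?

Orion's profit: π_O = (224 - Q)q_O - (105q_O). Setting ∂π_O/∂q_O = 0: 119 - 2q_O - (q_D) = 0.
Delta's profit: π_D = (224 - Q)q_D - (88q_D). Setting ∂π_D/∂q_D = 0: 136 - 2q_D - (q_O) = 0.
So q_O = (119 - q_D)/2 and q_D = (136 - q_O)/2.
Substituting one into the other gives q_O = 34 and q_D = 51.
Total output Q = 85, so price P = 224 - 85 = 139.

139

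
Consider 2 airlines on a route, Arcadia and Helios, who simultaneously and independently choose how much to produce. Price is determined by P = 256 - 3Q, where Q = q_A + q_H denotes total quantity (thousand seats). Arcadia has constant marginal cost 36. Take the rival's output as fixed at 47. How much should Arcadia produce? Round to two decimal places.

With the rival's output fixed at 47, Arcadia's profit is π_A = (256 - 3·47 - 3q_A)q_A - (36q_A) = (115 - 3q_A)q_A - (36q_A).
∂π_A/∂q_A = 79 - 6q_A = 0, so q_A = 79/6.

13.17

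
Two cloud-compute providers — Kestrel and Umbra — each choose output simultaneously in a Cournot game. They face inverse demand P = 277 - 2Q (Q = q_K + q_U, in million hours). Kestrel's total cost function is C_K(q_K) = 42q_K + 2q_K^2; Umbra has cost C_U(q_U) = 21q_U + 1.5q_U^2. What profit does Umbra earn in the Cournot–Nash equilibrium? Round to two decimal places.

3223.11

Kestrel's profit: π_K = (277 - 2Q)q_K - (42q_K + 2q_K²). Setting ∂π_K/∂q_K = 0: 235 - 8q_K - 2(q_U) = 0.
Umbra's profit: π_U = (277 - 2Q)q_U - (21q_U + (3/2)q_U²). Setting ∂π_U/∂q_U = 0: 256 - 7q_U - 2(q_K) = 0.
Rearranging gives the reaction functions q_K = (235 - 2q_U)/8 and q_U = (256 - 2q_K)/7.
Solving the pair: q_K = 1133/52, q_U = 789/26.
Price P = 277 - 2·52.1346 = 172.7308.
Umbra's profit: 172.7308·(789/26) - 21·(789/26) - (3/2)(789/26)² = 3223.1117.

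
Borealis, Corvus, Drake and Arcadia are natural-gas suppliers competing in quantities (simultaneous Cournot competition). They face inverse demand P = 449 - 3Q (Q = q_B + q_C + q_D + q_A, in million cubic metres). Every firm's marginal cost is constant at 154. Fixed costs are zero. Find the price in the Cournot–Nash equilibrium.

213

A representative firm's profit is π_i = q_i(449 - 3Q) - 154q_i.
Setting ∂π_i/∂q_i = 0 with rivals' quantities fixed: 295 - 6q_i - 3·Σ_{j≠i} q_j = 0.
With identical firms every q_j equals q_i, so Σ_{j≠i} q_j = 3q_i and 295 = 15q_i, giving q_i = 59/3.
Total output Q = 236/3, so price P = 449 - 3·(236/3) = 213.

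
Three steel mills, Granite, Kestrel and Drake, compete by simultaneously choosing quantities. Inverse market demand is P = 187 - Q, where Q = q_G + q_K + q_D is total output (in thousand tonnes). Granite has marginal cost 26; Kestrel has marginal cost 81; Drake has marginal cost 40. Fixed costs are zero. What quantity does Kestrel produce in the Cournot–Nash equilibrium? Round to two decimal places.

Granite's profit: π_G = (187 - Q)q_G - (26q_G). Setting ∂π_G/∂q_G = 0: 161 - 2q_G - (q_K + q_D) = 0.
Kestrel's profit: π_K = (187 - Q)q_K - (81q_K). Setting ∂π_K/∂q_K = 0: 106 - 2q_K - (q_G + q_D) = 0.
Drake's first-order condition: 147 - 2q_D - (q_G + q_K) = 0.
Summing all 3 equations gives 414 − 4Q = 0, hence Q = 207/2.
Back-substituting: q_G = (161 − 207/2) = 115/2, q_K = (106 − 207/2) = 5/2, q_D = (147 − 207/2) = 87/2.

2.50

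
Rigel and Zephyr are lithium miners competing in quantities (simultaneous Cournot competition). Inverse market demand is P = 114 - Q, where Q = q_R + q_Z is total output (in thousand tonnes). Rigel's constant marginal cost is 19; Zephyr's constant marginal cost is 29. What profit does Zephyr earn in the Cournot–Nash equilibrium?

Rigel's profit: π_R = (114 - Q)q_R - (19q_R). Setting ∂π_R/∂q_R = 0: 95 - 2q_R - (q_Z) = 0.
Zephyr's first-order condition: 85 - 2q_Z - (q_R) = 0.
Rearranging gives the reaction functions q_R = (95 - q_Z)/2 and q_Z = (85 - q_R)/2.
Solving the pair: q_R = 35, q_Z = 25.
Price P = 114 - 60 = 54.
Zephyr's profit: (54 - 29)·25 = 625.

625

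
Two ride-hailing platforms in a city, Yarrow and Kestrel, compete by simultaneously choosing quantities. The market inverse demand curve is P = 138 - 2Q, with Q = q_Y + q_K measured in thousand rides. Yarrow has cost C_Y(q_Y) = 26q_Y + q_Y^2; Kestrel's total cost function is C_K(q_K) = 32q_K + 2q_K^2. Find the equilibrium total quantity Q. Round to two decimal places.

24.91

Yarrow's profit: π_Y = (138 - 2Q)q_Y - (26q_Y + q_Y²). Setting ∂π_Y/∂q_Y = 0: 112 - 6q_Y - 2(q_K) = 0.
Kestrel's first-order condition: 106 - 8q_K - 2(q_Y) = 0.
So q_Y = (112 - 2q_K)/6 and q_K = (106 - 2q_Y)/8.
Substituting one into the other gives q_Y = 171/11 and q_K = 103/11.
Total output Q = 171/11 + 103/11 = 274/11.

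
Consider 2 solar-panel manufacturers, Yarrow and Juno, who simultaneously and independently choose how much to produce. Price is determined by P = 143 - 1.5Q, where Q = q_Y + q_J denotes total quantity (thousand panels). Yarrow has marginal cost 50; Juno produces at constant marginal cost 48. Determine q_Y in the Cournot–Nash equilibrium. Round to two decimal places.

20.22

Yarrow's profit: π_Y = (143 - 1.5Q)q_Y - (50q_Y). Setting ∂π_Y/∂q_Y = 0: 93 - 3q_Y - (3/2)(q_J) = 0.
Juno's profit: π_J = (143 - 1.5Q)q_J - (48q_J). Setting ∂π_J/∂q_J = 0: 95 - 3q_J - (3/2)(q_Y) = 0.
So q_Y = (93 - (3/2)q_J)/3 and q_J = (95 - (3/2)q_Y)/3.
Solving the pair: q_Y = 182/9, q_J = 194/9.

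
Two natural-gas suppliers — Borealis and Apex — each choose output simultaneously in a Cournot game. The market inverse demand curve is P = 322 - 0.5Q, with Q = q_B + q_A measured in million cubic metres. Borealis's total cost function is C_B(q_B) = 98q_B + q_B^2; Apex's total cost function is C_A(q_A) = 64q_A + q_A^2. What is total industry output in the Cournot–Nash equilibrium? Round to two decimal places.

137.71

Borealis's profit: π_B = (322 - 0.5Q)q_B - (98q_B + q_B²). Setting ∂π_B/∂q_B = 0: 224 - 3q_B - (1/2)(q_A) = 0.
Apex's first-order condition: 258 - 3q_A - (1/2)(q_B) = 0.
So q_B = (224 - (1/2)q_A)/3 and q_A = (258 - (1/2)q_B)/3.
Substituting one into the other gives q_B = 62.0571 and q_A = 75.6571.
Total output Q = 62.0571 + 75.6571 = 964/7.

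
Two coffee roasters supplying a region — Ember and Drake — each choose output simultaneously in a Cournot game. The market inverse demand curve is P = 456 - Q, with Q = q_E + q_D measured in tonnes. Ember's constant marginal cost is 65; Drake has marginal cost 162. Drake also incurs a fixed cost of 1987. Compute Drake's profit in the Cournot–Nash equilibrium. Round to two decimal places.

2325.11

Ember's profit: π_E = (456 - Q)q_E - (65q_E). Setting ∂π_E/∂q_E = 0: 391 - 2q_E - (q_D) = 0.
Drake's profit: π_D = (456 - Q)q_D - (162q_D). Setting ∂π_D/∂q_D = 0: 294 - 2q_D - (q_E) = 0.
Rearranging gives the reaction functions q_E = (391 - q_D)/2 and q_D = (294 - q_E)/2.
Solving the pair: q_E = 488/3, q_D = 197/3.
Price P = 456 - 685/3 = 683/3.
Drake's profit: (683/3 - 162)·(197/3) - 1987 = 2325.1111.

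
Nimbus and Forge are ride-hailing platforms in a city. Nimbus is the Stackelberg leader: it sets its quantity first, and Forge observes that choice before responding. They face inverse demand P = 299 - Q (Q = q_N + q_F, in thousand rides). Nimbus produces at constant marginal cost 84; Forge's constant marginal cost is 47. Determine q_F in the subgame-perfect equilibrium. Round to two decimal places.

81.50

Solve by backward induction. Given q_N, the follower Forge maximises π_F = (299 - q_N - q_F)q_F - 47q_F.
Follower FOC: 252 - q_N - 2q_F = 0, so q_F(q_N) = (252 - q_N)/2.
Nimbus substitutes q_F(q_N) into its own profit: π_N = q_N(299 - q_N - (252 - q_N)/2) - 84q_N = (173 - (1/2)q_N)q_N - 84q_N.
The leader's first-order condition 89 - q_N = 0 yields q_N = 89.
Then q_F = (252 - 89)/2 = 163/2.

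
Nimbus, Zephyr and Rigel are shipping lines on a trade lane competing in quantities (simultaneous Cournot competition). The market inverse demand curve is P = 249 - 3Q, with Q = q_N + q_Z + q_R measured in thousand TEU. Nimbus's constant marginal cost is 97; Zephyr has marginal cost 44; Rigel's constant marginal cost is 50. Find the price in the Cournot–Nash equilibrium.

110

Nimbus's profit: π_N = (249 - 3Q)q_N - (97q_N). Setting ∂π_N/∂q_N = 0: 152 - 6q_N - 3(q_Z + q_R) = 0.
Zephyr's first-order condition: 205 - 6q_Z - 3(q_N + q_R) = 0.
Rigel's first-order condition: 199 - 6q_R - 3(q_N + q_Z) = 0.
Adding the 3 conditions: 556 − 6Q − 6Q = 0, i.e. Q = 139/3.
Back-substituting: q_N = (152 − 139)/3 = 13/3, q_Z = (205 − 139)/3 = 22, q_R = (199 − 139)/3 = 20.
Total output Q = 139/3, so price P = 249 - 3·(139/3) = 110.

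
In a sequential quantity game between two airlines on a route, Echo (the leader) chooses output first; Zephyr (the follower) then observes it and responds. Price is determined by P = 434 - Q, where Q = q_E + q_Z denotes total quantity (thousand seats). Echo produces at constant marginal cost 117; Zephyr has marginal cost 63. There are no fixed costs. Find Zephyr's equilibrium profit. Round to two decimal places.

The follower Zephyr best-responds to any q_E: π_Z = (434 - Q)q_Z - 63q_Z.
Follower FOC: 371 - q_E - 2q_Z = 0, so q_Z(q_E) = (371 - q_E)/2.
The leader anticipates this reaction. Substituting into P = 434 - Q gives P = 497/2 - (1/2)q_E, so π_E = (497/2 - (1/2)q_E)q_E - 117q_E.
Leader FOC: 263/2 - q_E = 0, so q_E = 263/2.
Then q_Z = (371 - 263/2)/2 = 479/4.
Price P = 434 - 1005/4 = 731/4.
Zephyr's profit: (731/4 - 63)·(479/4) = 14340.0625.

14340.06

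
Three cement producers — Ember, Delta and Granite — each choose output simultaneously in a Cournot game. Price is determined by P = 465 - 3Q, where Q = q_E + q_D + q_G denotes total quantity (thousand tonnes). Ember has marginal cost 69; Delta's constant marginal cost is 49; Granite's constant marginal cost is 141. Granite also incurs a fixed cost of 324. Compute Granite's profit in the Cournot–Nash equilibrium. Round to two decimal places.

Ember's profit: π_E = (465 - 3Q)q_E - (69q_E). Setting ∂π_E/∂q_E = 0: 396 - 6q_E - 3(q_D + q_G) = 0.
Delta's profit: π_D = (465 - 3Q)q_D - (49q_D). Setting ∂π_D/∂q_D = 0: 416 - 6q_D - 3(q_E + q_G) = 0.
Granite's first-order condition: 324 - 6q_G - 3(q_E + q_D) = 0.
Summing all 3 equations gives 1136 − 12Q = 0, hence Q = 284/3.
Back-substituting: q_E = (396 − 284)/3 = 112/3, q_D = (416 − 284)/3 = 44, q_G = (324 − 284)/3 = 40/3.
Price P = 465 - 3·(284/3) = 181.
Granite's profit: (181 - 141)·(40/3) - 324 = 628/3.

209.33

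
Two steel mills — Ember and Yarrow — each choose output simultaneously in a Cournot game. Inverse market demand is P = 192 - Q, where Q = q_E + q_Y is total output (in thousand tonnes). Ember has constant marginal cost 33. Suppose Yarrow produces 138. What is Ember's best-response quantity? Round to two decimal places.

10.50

With the rival's output fixed at 138, Ember's profit is π_E = (192 - 138 - q_E)q_E - (33q_E) = (54 - q_E)q_E - (33q_E).
∂π_E/∂q_E = 21 - 2q_E = 0, so q_E = 21/2.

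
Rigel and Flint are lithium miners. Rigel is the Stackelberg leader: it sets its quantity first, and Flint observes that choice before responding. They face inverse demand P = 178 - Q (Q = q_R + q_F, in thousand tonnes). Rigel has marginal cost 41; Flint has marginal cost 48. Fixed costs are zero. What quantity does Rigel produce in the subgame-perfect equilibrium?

The follower Flint best-responds to any q_R: π_F = (178 - Q)q_F - 48q_F.
Follower FOC: 130 - q_R - 2q_F = 0, so q_F(q_R) = (130 - q_R)/2.
Rigel substitutes q_F(q_R) into its own profit: π_R = q_R(178 - q_R - (130 - q_R)/2) - 41q_R = (113 - (1/2)q_R)q_R - 41q_R.
The leader's first-order condition 72 - q_R = 0 yields q_R = 72.
Then q_F = (130 - 72)/2 = 29.

72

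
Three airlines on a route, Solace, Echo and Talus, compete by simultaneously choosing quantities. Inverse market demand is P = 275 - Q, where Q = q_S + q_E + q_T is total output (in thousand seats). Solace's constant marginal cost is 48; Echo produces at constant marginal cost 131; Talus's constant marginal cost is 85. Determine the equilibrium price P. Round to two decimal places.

134.75

Solace's profit: π_S = (275 - Q)q_S - (48q_S). Setting ∂π_S/∂q_S = 0: 227 - 2q_S - (q_E + q_T) = 0.
Echo's profit: π_E = (275 - Q)q_E - (131q_E). Setting ∂π_E/∂q_E = 0: 144 - 2q_E - (q_S + q_T) = 0.
Talus's profit: π_T = (275 - Q)q_T - (85q_T). Setting ∂π_T/∂q_T = 0: 190 - 2q_T - (q_S + q_E) = 0.
Summing all 3 equations gives 561 − 4Q = 0, hence Q = 561/4.
Back-substituting: q_S = (227 − 561/4) = 347/4, q_E = (144 − 561/4) = 15/4, q_T = (190 − 561/4) = 199/4.
Total output Q = 561/4, so price P = 275 - 561/4 = 539/4.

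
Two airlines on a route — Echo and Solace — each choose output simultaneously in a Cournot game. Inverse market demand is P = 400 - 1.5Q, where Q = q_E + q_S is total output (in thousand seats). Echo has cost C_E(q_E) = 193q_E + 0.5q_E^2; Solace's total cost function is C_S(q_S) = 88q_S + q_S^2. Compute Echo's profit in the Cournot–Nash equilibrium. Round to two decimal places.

Echo's profit: π_E = (400 - 1.5Q)q_E - (193q_E + (1/2)q_E²). Setting ∂π_E/∂q_E = 0: 207 - 4q_E - (3/2)(q_S) = 0.
Solace's profit: π_S = (400 - 1.5Q)q_S - (88q_S + q_S²). Setting ∂π_S/∂q_S = 0: 312 - 5q_S - (3/2)(q_E) = 0.
Rearranging gives the reaction functions q_E = (207 - (3/2)q_S)/4 and q_S = (312 - (3/2)q_E)/5.
Solving the pair: q_E = 31.9437, q_S = 52.8169.
Price P = 400 - (3/2)·84.7606 = 272.8592.
Echo's profit: 272.8592·31.9437 - 193·31.9437 - (1/2)·31.9437² = 2040.7951.

2040.80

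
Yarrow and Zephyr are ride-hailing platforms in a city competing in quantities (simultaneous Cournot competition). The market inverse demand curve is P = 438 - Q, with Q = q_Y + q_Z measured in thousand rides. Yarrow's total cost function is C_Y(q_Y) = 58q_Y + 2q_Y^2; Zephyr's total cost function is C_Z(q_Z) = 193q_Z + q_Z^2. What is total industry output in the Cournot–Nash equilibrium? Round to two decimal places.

Yarrow's profit: π_Y = (438 - Q)q_Y - (58q_Y + 2q_Y²). Setting ∂π_Y/∂q_Y = 0: 380 - 6q_Y - (q_Z) = 0.
Zephyr's profit: π_Z = (438 - Q)q_Z - (193q_Z + q_Z²). Setting ∂π_Z/∂q_Z = 0: 245 - 4q_Z - (q_Y) = 0.
Rearranging gives the reaction functions q_Y = (380 - q_Z)/6 and q_Z = (245 - q_Y)/4.
Solving the pair: q_Y = 1275/23, q_Z = 1090/23.
Total output Q = 1275/23 + 1090/23 = 102.8261.

102.83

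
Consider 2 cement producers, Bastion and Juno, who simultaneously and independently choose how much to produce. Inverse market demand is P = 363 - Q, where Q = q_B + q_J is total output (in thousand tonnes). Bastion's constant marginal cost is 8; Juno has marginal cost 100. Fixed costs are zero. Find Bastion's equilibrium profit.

Bastion's profit: π_B = (363 - Q)q_B - (8q_B). Setting ∂π_B/∂q_B = 0: 355 - 2q_B - (q_J) = 0.
Juno's profit: π_J = (363 - Q)q_J - (100q_J). Setting ∂π_J/∂q_J = 0: 263 - 2q_J - (q_B) = 0.
Rearranging gives the reaction functions q_B = (355 - q_J)/2 and q_J = (263 - q_B)/2.
Substituting one into the other gives q_B = 149 and q_J = 57.
Price P = 363 - 206 = 157.
Bastion's profit: (157 - 8)·149 = 22201.

22201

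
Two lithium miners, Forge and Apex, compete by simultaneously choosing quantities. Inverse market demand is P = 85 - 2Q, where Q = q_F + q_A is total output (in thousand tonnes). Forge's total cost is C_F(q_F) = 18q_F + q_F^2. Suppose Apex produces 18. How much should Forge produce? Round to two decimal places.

5.17

With the rival's output fixed at 18, Forge's profit is π_F = (85 - 2·18 - 2q_F)q_F - (18q_F + q_F²) = (49 - 2q_F)q_F - (18q_F + q_F²).
∂π_F/∂q_F = 31 - 6q_F = 0, so q_F = 31/6.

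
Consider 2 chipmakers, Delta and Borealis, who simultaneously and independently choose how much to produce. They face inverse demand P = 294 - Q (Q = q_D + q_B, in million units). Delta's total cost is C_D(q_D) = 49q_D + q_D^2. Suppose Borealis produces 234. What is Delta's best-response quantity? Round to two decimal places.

With the rival's output fixed at 234, Delta's profit is π_D = (294 - 234 - q_D)q_D - (49q_D + q_D²) = (60 - q_D)q_D - (49q_D + q_D²).
∂π_D/∂q_D = 11 - 4q_D = 0, so q_D = 11/4.

2.75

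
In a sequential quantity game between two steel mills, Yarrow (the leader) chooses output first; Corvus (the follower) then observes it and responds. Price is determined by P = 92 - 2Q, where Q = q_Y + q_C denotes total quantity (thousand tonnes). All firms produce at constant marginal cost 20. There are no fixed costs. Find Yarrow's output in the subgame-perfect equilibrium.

18

Solve by backward induction. Given q_Y, the follower Corvus maximises π_C = (92 - 2q_Y - 2q_C)q_C - 20q_C.
∂π_C/∂q_C = 72 - 2q_Y - 4q_C = 0 gives the reaction function q_C = (72 - 2q_Y)/4.
Yarrow substitutes q_C(q_Y) into its own profit: π_Y = q_Y(92 - 2q_Y - (72 - 2q_Y)/2) - 20q_Y = (56 - q_Y)q_Y - 20q_Y.
Leader FOC: 36 - 2q_Y = 0, so q_Y = 18.
Then q_C = (72 - 2·18)/4 = 9.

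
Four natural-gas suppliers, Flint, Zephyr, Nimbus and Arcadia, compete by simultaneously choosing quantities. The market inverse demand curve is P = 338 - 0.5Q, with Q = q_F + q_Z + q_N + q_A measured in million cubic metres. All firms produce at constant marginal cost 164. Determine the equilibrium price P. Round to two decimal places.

198.80

A representative firm's profit is π_i = q_i(338 - 0.5Q) - 164q_i.
First-order condition (treating rivals' output as given): 174 - q_i - (1/2)·Σ_{j≠i} q_j = 0.
By symmetry each firm produces the same amount; substituting Σ_{j≠i} q_j = 3q_i yields q_i = 174/(5/2) = 348/5.
Total output Q = 1392/5, so price P = 338 - (1/2)·(1392/5) = 994/5.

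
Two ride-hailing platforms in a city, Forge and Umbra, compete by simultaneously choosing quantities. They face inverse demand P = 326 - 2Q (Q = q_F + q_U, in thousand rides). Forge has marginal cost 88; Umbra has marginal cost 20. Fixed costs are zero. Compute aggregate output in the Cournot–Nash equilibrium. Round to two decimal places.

90.67

Forge's profit: π_F = (326 - 2Q)q_F - (88q_F). Setting ∂π_F/∂q_F = 0: 238 - 4q_F - 2(q_U) = 0.
Umbra's profit: π_U = (326 - 2Q)q_U - (20q_U). Setting ∂π_U/∂q_U = 0: 306 - 4q_U - 2(q_F) = 0.
Best responses: q_F = (238 - 2q_U)/4, q_U = (306 - 2q_F)/4.
Solving the pair: q_F = 85/3, q_U = 187/3.
Total output Q = 85/3 + 187/3 = 272/3.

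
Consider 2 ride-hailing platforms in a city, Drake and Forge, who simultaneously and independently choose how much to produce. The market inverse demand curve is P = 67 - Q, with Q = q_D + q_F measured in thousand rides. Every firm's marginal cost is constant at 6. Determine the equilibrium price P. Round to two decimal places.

26.33

A representative firm's profit is π_i = q_i(67 - Q) - 6q_i.
First-order condition (treating rivals' output as given): 61 - 2q_i - q_j = 0.
By symmetry each firm produces the same amount; substituting q_j = q_i yields q_i = 61/3.
Total output Q = 122/3, so price P = 67 - 122/3 = 79/3.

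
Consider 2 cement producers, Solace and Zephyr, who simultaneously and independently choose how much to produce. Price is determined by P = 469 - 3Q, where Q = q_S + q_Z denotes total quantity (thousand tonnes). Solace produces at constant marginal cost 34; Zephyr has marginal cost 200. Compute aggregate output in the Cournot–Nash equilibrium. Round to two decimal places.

Solace's profit: π_S = (469 - 3Q)q_S - (34q_S). Setting ∂π_S/∂q_S = 0: 435 - 6q_S - 3(q_Z) = 0.
Zephyr's first-order condition: 269 - 6q_Z - 3(q_S) = 0.
So q_S = (435 - 3q_Z)/6 and q_Z = (269 - 3q_S)/6.
Substituting one into the other gives q_S = 601/9 and q_Z = 103/9.
Total output Q = 601/9 + 103/9 = 704/9.

78.22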